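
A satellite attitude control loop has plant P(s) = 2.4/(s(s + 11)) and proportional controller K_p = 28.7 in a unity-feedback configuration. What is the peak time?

T_p = 0.505 s

Closed-loop characteristic equation: s² + 11s + 68.88 = 0, so ω_n = 8.299 rad/s and ζ = 11/(2·8.299) = 0.6627.
Damped frequency ω_d = ω_n√(1−ζ²) = 6.215 rad/s, so peak time T_p = π/ω_d = 0.505 s.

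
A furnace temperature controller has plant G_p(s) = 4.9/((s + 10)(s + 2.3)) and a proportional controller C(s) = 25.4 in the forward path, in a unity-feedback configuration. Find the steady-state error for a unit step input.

The loop is type 0. Static position error constant K_pos = C(0)·G_p(0) = 25.4·0.213 = 5.411.
Steady-state error to a unit step: e_ss = 1/(1+K_pos) = 1/6.411 = 0.156.

0.156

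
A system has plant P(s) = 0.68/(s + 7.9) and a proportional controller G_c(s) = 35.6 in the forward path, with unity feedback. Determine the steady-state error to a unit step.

The loop is type 0. Static position error constant K_pos = G_c(0)·P(0) = 35.6·0.08608 = 3.064.
Steady-state error to a unit step: e_ss = 1/(1+K_pos) = 1/4.064 = 0.246.

0.246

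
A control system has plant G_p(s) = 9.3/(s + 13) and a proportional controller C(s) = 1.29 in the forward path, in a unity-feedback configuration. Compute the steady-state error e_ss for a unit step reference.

0.52

The loop is type 0. Static position error constant K_pos = C(0)·G_p(0) = 1.29·0.7154 = 0.9228.
Steady-state error to a unit step: e_ss = 1/(1+K_pos) = 1/1.923 = 0.52.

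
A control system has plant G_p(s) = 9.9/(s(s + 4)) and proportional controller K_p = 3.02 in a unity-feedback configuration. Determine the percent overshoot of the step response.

The closed-loop denominator s² + 4s + 29.9 gives ω_n = √29.9 = 5.468 and ζ = 4/(2ω_n) = 0.3658.
%OS = 100·exp(−πζ/√(1−ζ²)) = 100·exp(−π·0.3658/√0.8662) = 29.1%.

29.1%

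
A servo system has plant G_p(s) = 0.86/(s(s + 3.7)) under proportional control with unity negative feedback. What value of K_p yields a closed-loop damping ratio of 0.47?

Closed-loop characteristic equation: s² + 3.7s + K_p·0.86 = 0.
So ω_n = √(0.86K_p) and 2ζω_n = 3.7, giving ζ = 3.7/(2√(0.86K_p)).
Setting ζ = 0.47: √(0.86K_p) = 3.7/(2·0.47) = 3.936, so K_p = 15.49/0.86 = 18.

K_p = 18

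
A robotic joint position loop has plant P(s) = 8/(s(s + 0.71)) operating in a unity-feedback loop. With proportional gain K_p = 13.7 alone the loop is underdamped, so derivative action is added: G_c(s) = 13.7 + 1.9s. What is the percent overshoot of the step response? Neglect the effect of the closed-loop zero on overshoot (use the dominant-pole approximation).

Forward path: (13.7 + 1.9s)·8/(s(s+0.71)). The closed-loop characteristic equation is s² + (0.71 + 8·1.9)s + 8·13.7 = 0.
That is s² + 15.91s + 109.6 = 0, so ω_n = 10.47 rad/s and ζ = 15.91/(2·10.47) = 0.7599.
%OS = 100·exp(−πζ/√(1−ζ²)) = 2.54%.

2.54%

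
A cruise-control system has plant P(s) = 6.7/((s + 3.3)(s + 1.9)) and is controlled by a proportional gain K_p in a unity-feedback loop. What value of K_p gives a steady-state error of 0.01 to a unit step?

K_p = 92.6

For a type-0 loop with proportional control, e_ss = 1/(1 + K_p·P(0)).
P(0) = 1.069. Require 1/(1 + K_p·1.069) = 0.01, so 1 + 1.069·K_p = 100.
K_p = (100 − 1)/1.069 = 92.6.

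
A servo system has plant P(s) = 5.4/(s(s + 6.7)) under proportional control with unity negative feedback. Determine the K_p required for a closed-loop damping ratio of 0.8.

Closed-loop characteristic equation: s² + 6.7s + K_p·5.4 = 0.
So ω_n = √(5.4K_p) and 2ζω_n = 6.7, giving ζ = 6.7/(2√(5.4K_p)).
Setting ζ = 0.8: √(5.4K_p) = 6.7/(2·0.8) = 4.188, so K_p = 17.54/5.4 = 3.25.

K_p = 3.25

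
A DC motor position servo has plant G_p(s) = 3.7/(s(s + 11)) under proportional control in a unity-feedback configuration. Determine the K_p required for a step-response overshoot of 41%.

K_p = 110

From %OS = 100·exp(−πζ/√(1−ζ²)) = 41%, ζ = −ln(0.41)/√(π²+ln²(0.41)) = 0.273.
Characteristic equation s² + 11s + 3.7K_p = 0 gives ζ = 11/(2√(3.7K_p)).
Setting ζ = 0.273: √(3.7K_p) = 11/(2·0.273) = 20.14, so K_p = 405.8/3.7 = 110.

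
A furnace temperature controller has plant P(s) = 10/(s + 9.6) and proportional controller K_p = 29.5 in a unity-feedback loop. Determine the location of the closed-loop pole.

Closed-loop transfer function: T(s) = K_p·P(s)/(1 + K_p·P(s)) = 295/(s + 9.6 + 295) = 295/(s + 304.6).
The closed-loop pole is at s = −304.6.

s = -304.6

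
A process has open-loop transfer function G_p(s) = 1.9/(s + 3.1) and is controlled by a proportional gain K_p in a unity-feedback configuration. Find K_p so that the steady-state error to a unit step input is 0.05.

K_p = 31

For a type-0 loop with proportional control, e_ss = 1/(1 + K_p·G_p(0)).
G_p(0) = 0.6129. Require 1/(1 + K_p·0.6129) = 0.05, so 1 + 0.6129·K_p = 20.
K_p = (20 − 1)/0.6129 = 31.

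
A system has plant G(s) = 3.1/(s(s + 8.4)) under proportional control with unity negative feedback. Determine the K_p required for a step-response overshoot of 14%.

K_p = 20.2

From %OS = 100·exp(−πζ/√(1−ζ²)) = 14%, ζ = −ln(0.14)/√(π²+ln²(0.14)) = 0.5305.
Characteristic equation s² + 8.4s + 3.1K_p = 0 gives ζ = 8.4/(2√(3.1K_p)).
Setting ζ = 0.5305: √(3.1K_p) = 8.4/(2·0.5305) = 7.917, so K_p = 62.68/3.1 = 20.2.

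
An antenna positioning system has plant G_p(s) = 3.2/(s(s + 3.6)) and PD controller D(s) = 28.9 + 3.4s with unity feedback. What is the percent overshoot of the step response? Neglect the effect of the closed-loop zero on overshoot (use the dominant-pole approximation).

Forward path: (28.9 + 3.4s)·3.2/(s(s+3.6)). The closed-loop characteristic equation is s² + (3.6 + 3.2·3.4)s + 3.2·28.9 = 0.
That is s² + 14.48s + 92.48 = 0, so ω_n = 9.617 rad/s and ζ = 14.48/(2·9.617) = 0.7529.
%OS = 100·exp(−πζ/√(1−ζ²)) = 2.75%.

2.75%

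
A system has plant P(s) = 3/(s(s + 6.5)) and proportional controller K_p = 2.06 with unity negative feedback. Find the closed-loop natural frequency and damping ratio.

ω_n = 2.49 rad/s, ζ = 1.31

With unity feedback the closed-loop characteristic equation is s² + 6.5s + 2.06·3 = s² + 6.5s + 6.18 = 0.
So ω_n² = 6.18 ⇒ ω_n = 2.486 rad/s, and ζ = 6.5/(2ω_n) = 1.31.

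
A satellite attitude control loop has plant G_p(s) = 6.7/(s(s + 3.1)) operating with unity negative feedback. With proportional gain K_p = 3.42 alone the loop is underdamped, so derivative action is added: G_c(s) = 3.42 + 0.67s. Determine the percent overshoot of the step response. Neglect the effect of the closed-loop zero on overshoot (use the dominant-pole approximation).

1.68%

Forward path: (3.42 + 0.67s)·6.7/(s(s+3.1)). The closed-loop characteristic equation is s² + (3.1 + 6.7·0.67)s + 6.7·3.42 = 0.
That is s² + 7.589s + 22.91 = 0, so ω_n = 4.787 rad/s and ζ = 7.589/(2·4.787) = 0.7927.
%OS = 100·exp(−πζ/√(1−ζ²)) = 1.68%.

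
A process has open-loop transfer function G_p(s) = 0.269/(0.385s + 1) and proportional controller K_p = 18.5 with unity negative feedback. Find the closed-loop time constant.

τ = 0.0644 s

Closed loop: T(s) = K_p·G_p/(1+K_p·G_p) = 4.977/(0.385s + 1 + 4.977), with pole at s = −(1 + 4.977)/0.385 = −15.52.
Closed-loop time constant τ = 1/15.52 = 0.0644 s.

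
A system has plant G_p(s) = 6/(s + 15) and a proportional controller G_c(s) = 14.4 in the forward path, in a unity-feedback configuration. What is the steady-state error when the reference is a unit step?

0.148

The loop is type 0. Static position error constant K_pos = G_c(0)·G_p(0) = 14.4·0.4 = 5.76.
Steady-state error to a unit step: e_ss = 1/(1+K_pos) = 1/6.76 = 0.148.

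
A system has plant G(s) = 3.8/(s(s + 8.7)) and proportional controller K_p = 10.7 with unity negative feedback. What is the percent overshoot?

The closed-loop denominator s² + 8.7s + 40.66 gives ω_n = √40.66 = 6.377 and ζ = 8.7/(2ω_n) = 0.6822.
%OS = 100·exp(−πζ/√(1−ζ²)) = 100·exp(−π·0.6822/√0.5346) = 5.33%.

5.33%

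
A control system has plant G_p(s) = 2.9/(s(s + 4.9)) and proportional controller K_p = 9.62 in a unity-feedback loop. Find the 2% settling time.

Closed-loop characteristic equation: s² + 4.9s + 27.9 = 0, so ω_n = 5.282 rad/s and ζ = 4.9/(2·5.282) = 0.4639.
2% settling time T_s ≈ 4/(ζω_n) = 4/2.45 = 1.63 s.

T_s ≈ 1.63 s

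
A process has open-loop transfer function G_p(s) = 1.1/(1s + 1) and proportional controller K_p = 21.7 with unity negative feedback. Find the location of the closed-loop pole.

s = -24.87

Closed loop: T(s) = K_p·G_p/(1+K_p·G_p) = 23.87/(1s + 1 + 23.87), with pole at s = −(1 + 23.87)/1 = −24.87.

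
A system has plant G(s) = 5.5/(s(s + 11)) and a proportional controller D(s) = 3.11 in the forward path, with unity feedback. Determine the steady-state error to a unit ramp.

0.643

The loop has one pole at the origin (type 1). Velocity error constant K_v = lim_{s→0} s·D(s)G(s) = 3.11·5.5/11 = 1.555.
Steady-state error to a unit ramp: e_ss = 1/K_v = 0.643.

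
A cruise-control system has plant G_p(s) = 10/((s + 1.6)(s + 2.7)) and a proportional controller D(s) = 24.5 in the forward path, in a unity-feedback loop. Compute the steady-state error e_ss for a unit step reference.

The loop is type 0. Static position error constant K_pos = D(0)·G_p(0) = 24.5·2.315 = 56.71.
Steady-state error to a unit step: e_ss = 1/(1+K_pos) = 1/57.71 = 0.0173.

0.0173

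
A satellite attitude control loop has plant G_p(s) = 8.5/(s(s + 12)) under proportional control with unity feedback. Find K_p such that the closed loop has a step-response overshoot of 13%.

K_p = 14.3

From %OS = 100·exp(−πζ/√(1−ζ²)) = 13%, ζ = −ln(0.13)/√(π²+ln²(0.13)) = 0.5446.
Characteristic equation s² + 12s + 8.5K_p = 0 gives ζ = 12/(2√(8.5K_p)).
Setting ζ = 0.5446: √(8.5K_p) = 12/(2·0.5446) = 11.02, so K_p = 121.4/8.5 = 14.3.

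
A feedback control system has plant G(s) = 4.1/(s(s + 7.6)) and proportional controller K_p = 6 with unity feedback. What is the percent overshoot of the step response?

The closed-loop denominator s² + 7.6s + 24.6 gives ω_n = √24.6 = 4.96 and ζ = 7.6/(2ω_n) = 0.7662.
%OS = 100·exp(−πζ/√(1−ζ²)) = 100·exp(−π·0.7662/√0.413) = 2.36%.

2.36%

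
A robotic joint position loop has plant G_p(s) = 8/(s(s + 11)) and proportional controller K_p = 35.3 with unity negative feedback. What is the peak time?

T_p = 0.198 s

Closed-loop characteristic equation: s² + 11s + 282.4 = 0, so ω_n = 16.8 rad/s and ζ = 11/(2·16.8) = 0.3273.
Damped frequency ω_d = ω_n√(1−ζ²) = 15.88 rad/s, so peak time T_p = π/ω_d = 0.198 s.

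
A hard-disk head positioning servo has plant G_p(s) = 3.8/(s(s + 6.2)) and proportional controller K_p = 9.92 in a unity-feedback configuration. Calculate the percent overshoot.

The closed-loop denominator s² + 6.2s + 37.7 gives ω_n = √37.7 = 6.14 and ζ = 6.2/(2ω_n) = 0.5049.
%OS = 100·exp(−πζ/√(1−ζ²)) = 100·exp(−π·0.5049/√0.7451) = 15.9%.

15.9%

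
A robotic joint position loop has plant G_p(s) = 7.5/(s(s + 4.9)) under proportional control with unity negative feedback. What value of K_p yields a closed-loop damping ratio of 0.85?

K_p = 1.11

Closed-loop characteristic equation: s² + 4.9s + K_p·7.5 = 0.
So ω_n = √(7.5K_p) and 2ζω_n = 4.9, giving ζ = 4.9/(2√(7.5K_p)).
Setting ζ = 0.85: √(7.5K_p) = 4.9/(2·0.85) = 2.882, so K_p = 8.308/7.5 = 1.11.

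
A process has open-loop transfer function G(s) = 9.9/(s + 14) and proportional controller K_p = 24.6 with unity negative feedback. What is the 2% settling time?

T_s ≈ 0.0155 s

Closed-loop transfer function: T(s) = K_p·G(s)/(1 + K_p·G(s)) = 243.5/(s + 14 + 243.5) = 243.5/(s + 257.5).
Time constant τ = 1/257.5 = 0.003883 s, so the 2% settling time is about 4τ = 0.0155 s.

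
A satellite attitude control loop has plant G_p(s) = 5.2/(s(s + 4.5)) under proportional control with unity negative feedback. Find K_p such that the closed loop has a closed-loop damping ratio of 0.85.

K_p = 1.35

Closed-loop characteristic equation: s² + 4.5s + K_p·5.2 = 0.
So ω_n = √(5.2K_p) and 2ζω_n = 4.5, giving ζ = 4.5/(2√(5.2K_p)).
Setting ζ = 0.85: √(5.2K_p) = 4.5/(2·0.85) = 2.647, so K_p = 7.007/5.2 = 1.35.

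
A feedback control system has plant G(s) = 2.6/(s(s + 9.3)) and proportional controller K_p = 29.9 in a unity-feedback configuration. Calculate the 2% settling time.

T_s ≈ 0.86 s

From 1 + K_pG(s) = 0: s² + 9.3s + 77.74 = 0 ⇒ ω_n = 8.817, ζ = 0.5274.
2% settling time T_s ≈ 4/(ζω_n) = 4/4.65 = 0.86 s.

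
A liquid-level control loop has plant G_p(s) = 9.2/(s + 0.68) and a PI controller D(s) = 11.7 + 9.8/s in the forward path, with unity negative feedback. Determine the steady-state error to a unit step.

The open loop D(s)G_p(s) has a pole at the origin (type 1), so the static position error constant is infinite and e_ss = 1/(1+∞) = 0.

0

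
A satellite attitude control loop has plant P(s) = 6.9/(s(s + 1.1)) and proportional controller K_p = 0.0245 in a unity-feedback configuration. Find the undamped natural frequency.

The closed-loop denominator is s(s+1.1) + 0.0245·6.9 = s² + 1.1s + 0.1691.
So ω_n² = 0.1691 ⇒ ω_n = 0.4112 rad/s, and ζ = 1.1/(2ω_n) = 1.34.

ω_n = 0.411 rad/s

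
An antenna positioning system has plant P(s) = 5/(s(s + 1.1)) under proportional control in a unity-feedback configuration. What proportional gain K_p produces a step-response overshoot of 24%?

K_p = 0.354

From %OS = 100·exp(−πζ/√(1−ζ²)) = 24%, ζ = −ln(0.24)/√(π²+ln²(0.24)) = 0.4136.
Characteristic equation s² + 1.1s + 5K_p = 0 gives ζ = 1.1/(2√(5K_p)).
Setting ζ = 0.4136: √(5K_p) = 1.1/(2·0.4136) = 1.33, so K_p = 1.768/5 = 0.354.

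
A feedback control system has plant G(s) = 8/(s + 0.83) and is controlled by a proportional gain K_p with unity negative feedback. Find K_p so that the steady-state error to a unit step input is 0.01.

The loop is type 0, so e_ss(step) = 1/(1 + K_pos) with K_pos = K_p·G(0).
G(0) = 9.639. Require 1/(1 + K_p·9.639) = 0.01, so 1 + 9.639·K_p = 100.
K_p = (100 − 1)/9.639 = 10.3.

K_p = 10.3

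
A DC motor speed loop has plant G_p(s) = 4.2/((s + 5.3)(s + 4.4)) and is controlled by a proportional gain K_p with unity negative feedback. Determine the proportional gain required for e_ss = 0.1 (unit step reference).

K_p = 50

The loop is type 0, so e_ss(step) = 1/(1 + K_pos) with K_pos = K_p·G_p(0).
G_p(0) = 0.1801. Require 1/(1 + K_p·0.1801) = 0.1, so 1 + 0.1801·K_p = 10.
K_p = (10 − 1)/0.1801 = 50.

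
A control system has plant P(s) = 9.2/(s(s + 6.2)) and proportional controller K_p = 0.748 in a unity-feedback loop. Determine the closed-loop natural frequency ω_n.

The closed-loop denominator is s(s+6.2) + 0.748·9.2 = s² + 6.2s + 6.882.
So ω_n² = 6.882 ⇒ ω_n = 2.623 rad/s, and ζ = 6.2/(2ω_n) = 1.18.

ω_n = 2.62 rad/s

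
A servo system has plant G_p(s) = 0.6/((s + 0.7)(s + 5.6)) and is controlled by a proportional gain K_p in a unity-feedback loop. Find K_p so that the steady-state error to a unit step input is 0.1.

Steady-state error for a unit step on this type-0 loop is 1/(1 + K_p·G_p(0)).
G_p(0) = 0.1531. Require 1/(1 + K_p·0.1531) = 0.1, so 1 + 0.1531·K_p = 10.
K_p = (10 − 1)/0.1531 = 58.8.

K_p = 58.8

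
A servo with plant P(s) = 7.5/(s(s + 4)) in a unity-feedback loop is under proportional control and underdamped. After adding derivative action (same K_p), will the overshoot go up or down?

decrease

With PD the characteristic equation becomes s² + (a + K·K_d)s + K·K_p = 0; the damping term grows, ζ rises, overshoot falls.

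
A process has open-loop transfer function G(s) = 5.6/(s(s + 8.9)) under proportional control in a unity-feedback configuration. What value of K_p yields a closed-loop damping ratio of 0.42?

Closed-loop characteristic equation: s² + 8.9s + K_p·5.6 = 0.
So ω_n = √(5.6K_p) and 2ζω_n = 8.9, giving ζ = 8.9/(2√(5.6K_p)).
Setting ζ = 0.42: √(5.6K_p) = 8.9/(2·0.42) = 10.6, so K_p = 112.3/5.6 = 20.

K_p = 20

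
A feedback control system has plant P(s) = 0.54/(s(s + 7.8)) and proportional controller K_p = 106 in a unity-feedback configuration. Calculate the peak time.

The closed-loop denominator s² + 7.8s + 57.24 gives ω_n = √57.24 = 7.566 and ζ = 7.8/(2ω_n) = 0.5155.
Damped frequency ω_d = ω_n√(1−ζ²) = 6.483 rad/s, so peak time T_p = π/ω_d = 0.485 s.

T_p = 0.485 s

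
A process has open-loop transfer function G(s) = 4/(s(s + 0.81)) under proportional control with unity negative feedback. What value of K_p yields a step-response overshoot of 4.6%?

K_p = 0.0837

From %OS = 100·exp(−πζ/√(1−ζ²)) = 4.6%, ζ = −ln(0.046)/√(π²+ln²(0.046)) = 0.7.
Characteristic equation s² + 0.81s + 4K_p = 0 gives ζ = 0.81/(2√(4K_p)).
Setting ζ = 0.7: √(4K_p) = 0.81/(2·0.7) = 0.5786, so K_p = 0.3348/4 = 0.0837.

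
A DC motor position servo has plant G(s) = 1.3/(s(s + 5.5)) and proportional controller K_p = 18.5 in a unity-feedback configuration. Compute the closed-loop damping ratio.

ζ = 0.561

With unity feedback the closed-loop characteristic equation is s² + 5.5s + 18.5·1.3 = s² + 5.5s + 24.05 = 0.
Matching s² + 2ζω_n s + ω_n²: ω_n = √24.05 = 4.904 rad/s and 2ζω_n = 5.5, so ζ = 5.5/(2·4.904) = 0.561.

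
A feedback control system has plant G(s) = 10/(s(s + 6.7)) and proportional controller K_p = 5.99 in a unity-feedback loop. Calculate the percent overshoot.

22.1%

The closed-loop denominator s² + 6.7s + 59.9 gives ω_n = √59.9 = 7.74 and ζ = 6.7/(2ω_n) = 0.4328.
%OS = 100·exp(−πζ/√(1−ζ²)) = 100·exp(−π·0.4328/√0.8126) = 22.1%.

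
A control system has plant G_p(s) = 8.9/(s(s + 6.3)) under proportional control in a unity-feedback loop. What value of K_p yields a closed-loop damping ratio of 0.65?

Closed-loop characteristic equation: s² + 6.3s + K_p·8.9 = 0.
So ω_n = √(8.9K_p) and 2ζω_n = 6.3, giving ζ = 6.3/(2√(8.9K_p)).
Setting ζ = 0.65: √(8.9K_p) = 6.3/(2·0.65) = 4.846, so K_p = 23.49/8.9 = 2.64.

K_p = 2.64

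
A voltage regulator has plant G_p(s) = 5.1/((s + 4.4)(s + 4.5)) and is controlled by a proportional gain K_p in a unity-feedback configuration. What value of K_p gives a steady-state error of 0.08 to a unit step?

For a type-0 loop with proportional control, e_ss = 1/(1 + K_p·G_p(0)).
G_p(0) = 0.2576. Require 1/(1 + K_p·0.2576) = 0.08, so 1 + 0.2576·K_p = 12.5.
K_p = (12.5 − 1)/0.2576 = 44.6.

K_p = 44.6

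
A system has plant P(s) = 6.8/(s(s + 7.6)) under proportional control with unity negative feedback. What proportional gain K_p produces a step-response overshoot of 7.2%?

K_p = 5.15

From %OS = 100·exp(−πζ/√(1−ζ²)) = 7.2%, ζ = −ln(0.072)/√(π²+ln²(0.072)) = 0.6421.
Characteristic equation s² + 7.6s + 6.8K_p = 0 gives ζ = 7.6/(2√(6.8K_p)).
Setting ζ = 0.6421: √(6.8K_p) = 7.6/(2·0.6421) = 5.918, so K_p = 35.03/6.8 = 5.15.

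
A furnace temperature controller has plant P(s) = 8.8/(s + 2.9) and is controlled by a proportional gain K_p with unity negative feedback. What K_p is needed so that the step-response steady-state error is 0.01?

Steady-state error for a unit step on this type-0 loop is 1/(1 + K_p·P(0)).
P(0) = 3.034. Require 1/(1 + K_p·3.034) = 0.01, so 1 + 3.034·K_p = 100.
K_p = (100 − 1)/3.034 = 32.6.

K_p = 32.6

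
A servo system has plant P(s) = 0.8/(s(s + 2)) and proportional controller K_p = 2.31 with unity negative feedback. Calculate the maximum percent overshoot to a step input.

From 1 + K_pP(s) = 0: s² + 2s + 1.848 = 0 ⇒ ω_n = 1.359, ζ = 0.7356.
%OS = 100·exp(−πζ/√(1−ζ²)) = 100·exp(−π·0.7356/√0.4589) = 3.3%.

3.3%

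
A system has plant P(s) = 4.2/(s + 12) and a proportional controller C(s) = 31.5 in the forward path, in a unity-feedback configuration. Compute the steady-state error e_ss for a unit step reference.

0.0832

The loop is type 0. Static position error constant K_pos = C(0)·P(0) = 31.5·0.35 = 11.03.
Steady-state error to a unit step: e_ss = 1/(1+K_pos) = 1/12.03 = 0.0832.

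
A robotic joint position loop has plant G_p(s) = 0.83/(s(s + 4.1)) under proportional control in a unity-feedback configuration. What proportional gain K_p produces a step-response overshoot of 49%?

K_p = 103

From %OS = 100·exp(−πζ/√(1−ζ²)) = 49%, ζ = −ln(0.49)/√(π²+ln²(0.49)) = 0.2214.
Characteristic equation s² + 4.1s + 0.83K_p = 0 gives ζ = 4.1/(2√(0.83K_p)).
Setting ζ = 0.2214: √(0.83K_p) = 4.1/(2·0.2214) = 9.258, so K_p = 85.71/0.83 = 103.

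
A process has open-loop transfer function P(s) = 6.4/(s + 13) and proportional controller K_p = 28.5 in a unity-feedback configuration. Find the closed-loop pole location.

Closed-loop transfer function: T(s) = K_p·P(s)/(1 + K_p·P(s)) = 182.4/(s + 13 + 182.4) = 182.4/(s + 195.4).
The closed-loop pole is at s = −195.4.

s = -195.4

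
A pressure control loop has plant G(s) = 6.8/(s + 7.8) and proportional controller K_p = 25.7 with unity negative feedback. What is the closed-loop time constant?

Closed-loop transfer function: T(s) = K_p·G(s)/(1 + K_p·G(s)) = 174.8/(s + 7.8 + 174.8) = 174.8/(s + 182.6).
Time constant τ = 1/182.6 = 0.00548 s.

τ = 0.00548 s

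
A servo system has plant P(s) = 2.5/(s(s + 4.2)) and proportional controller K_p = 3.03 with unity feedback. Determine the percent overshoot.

Closed-loop characteristic equation: s² + 4.2s + 7.575 = 0, so ω_n = 2.752 rad/s and ζ = 4.2/(2·2.752) = 0.763.
%OS = 100·exp(−πζ/√(1−ζ²)) = 100·exp(−π·0.763/√0.4178) = 2.45%.

2.45%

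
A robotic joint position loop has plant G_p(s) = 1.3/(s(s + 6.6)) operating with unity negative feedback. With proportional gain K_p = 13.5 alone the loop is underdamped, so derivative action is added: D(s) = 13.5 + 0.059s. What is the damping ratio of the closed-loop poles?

ζ = 0.797

Forward path: (13.5 + 0.059s)·1.3/(s(s+6.6)). The closed-loop characteristic equation is s² + (6.6 + 1.3·0.059)s + 1.3·13.5 = 0.
That is s² + 6.677s + 17.55 = 0, so ω_n = 4.189 rad/s and ζ = 6.677/(2·4.189) = 0.7969.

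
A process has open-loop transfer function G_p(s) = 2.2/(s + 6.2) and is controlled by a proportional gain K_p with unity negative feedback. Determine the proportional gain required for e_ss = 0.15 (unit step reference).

K_p = 16

For a type-0 loop with proportional control, e_ss = 1/(1 + K_p·G_p(0)).
G_p(0) = 0.3548. Require 1/(1 + K_p·0.3548) = 0.15, so 1 + 0.3548·K_p = 6.667.
K_p = (6.667 − 1)/0.3548 = 16.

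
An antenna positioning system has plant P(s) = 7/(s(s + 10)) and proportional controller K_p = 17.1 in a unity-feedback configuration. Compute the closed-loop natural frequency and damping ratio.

With unity feedback the closed-loop characteristic equation is s² + 10s + 17.1·7 = s² + 10s + 119.7 = 0.
Matching s² + 2ζω_n s + ω_n²: ω_n = √119.7 = 10.94 rad/s and 2ζω_n = 10, so ζ = 10/(2·10.94) = 0.457.

ω_n = 10.9 rad/s, ζ = 0.457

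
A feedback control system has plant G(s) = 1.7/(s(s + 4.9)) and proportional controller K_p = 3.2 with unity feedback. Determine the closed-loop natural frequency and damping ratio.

With unity feedback the closed-loop characteristic equation is s² + 4.9s + 3.2·1.7 = s² + 4.9s + 5.44 = 0.
Matching s² + 2ζω_n s + ω_n²: ω_n = √5.44 = 2.332 rad/s and 2ζω_n = 4.9, so ζ = 4.9/(2·2.332) = 1.05.

ω_n = 2.33 rad/s, ζ = 1.05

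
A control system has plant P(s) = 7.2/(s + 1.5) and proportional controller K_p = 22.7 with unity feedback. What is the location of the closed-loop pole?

s = -164.9

Closed-loop transfer function: T(s) = K_p·P(s)/(1 + K_p·P(s)) = 163.4/(s + 1.5 + 163.4) = 163.4/(s + 164.9).
The closed-loop pole is at s = −164.9.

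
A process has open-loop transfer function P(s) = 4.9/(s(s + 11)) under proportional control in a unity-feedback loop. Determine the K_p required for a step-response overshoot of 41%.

From %OS = 100·exp(−πζ/√(1−ζ²)) = 41%, ζ = −ln(0.41)/√(π²+ln²(0.41)) = 0.273.
Characteristic equation s² + 11s + 4.9K_p = 0 gives ζ = 11/(2√(4.9K_p)).
Setting ζ = 0.273: √(4.9K_p) = 11/(2·0.273) = 20.14, so K_p = 405.8/4.9 = 82.8.

K_p = 82.8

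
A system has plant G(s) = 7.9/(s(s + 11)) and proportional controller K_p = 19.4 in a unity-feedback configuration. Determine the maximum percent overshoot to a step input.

The closed-loop denominator s² + 11s + 153.3 gives ω_n = √153.3 = 12.38 and ζ = 11/(2ω_n) = 0.4443.
%OS = 100·exp(−πζ/√(1−ζ²)) = 100·exp(−π·0.4443/√0.8026) = 21.1%.

21.1%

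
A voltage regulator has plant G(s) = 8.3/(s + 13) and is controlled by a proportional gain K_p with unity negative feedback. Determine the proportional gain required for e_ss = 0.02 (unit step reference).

K_p = 76.7

For a type-0 loop with proportional control, e_ss = 1/(1 + K_p·G(0)).
G(0) = 0.6385. Require 1/(1 + K_p·0.6385) = 0.02, so 1 + 0.6385·K_p = 50.
K_p = (50 − 1)/0.6385 = 76.7.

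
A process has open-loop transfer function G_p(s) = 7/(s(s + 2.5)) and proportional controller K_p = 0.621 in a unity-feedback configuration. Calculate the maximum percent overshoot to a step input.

Closed-loop characteristic equation: s² + 2.5s + 4.347 = 0, so ω_n = 2.085 rad/s and ζ = 2.5/(2·2.085) = 0.5995.
%OS = 100·exp(−πζ/√(1−ζ²)) = 100·exp(−π·0.5995/√0.6406) = 9.51%.

9.51%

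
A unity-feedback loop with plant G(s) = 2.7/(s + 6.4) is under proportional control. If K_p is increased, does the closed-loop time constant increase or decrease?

decrease

Closed-loop pole is at s = −(6.4+K_p·2.7); larger K_p moves it further left, so τ = 1/(6.4+K_p·2.7) decreases.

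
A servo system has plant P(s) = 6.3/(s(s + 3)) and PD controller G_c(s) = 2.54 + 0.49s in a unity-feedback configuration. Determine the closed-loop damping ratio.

ζ = 0.761

Forward path: (2.54 + 0.49s)·6.3/(s(s+3)). The closed-loop characteristic equation is s² + (3 + 6.3·0.49)s + 6.3·2.54 = 0.
That is s² + 6.087s + 16 = 0, so ω_n = 4 rad/s and ζ = 6.087/(2·4) = 0.7608.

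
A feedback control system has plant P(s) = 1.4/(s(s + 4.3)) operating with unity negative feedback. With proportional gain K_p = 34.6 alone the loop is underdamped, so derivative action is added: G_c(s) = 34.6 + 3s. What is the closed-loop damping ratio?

Forward path: (34.6 + 3s)·1.4/(s(s+4.3)). The closed-loop characteristic equation is s² + (4.3 + 1.4·3)s + 1.4·34.6 = 0.
That is s² + 8.5s + 48.44 = 0, so ω_n = 6.96 rad/s and ζ = 8.5/(2·6.96) = 0.6106.

ζ = 0.611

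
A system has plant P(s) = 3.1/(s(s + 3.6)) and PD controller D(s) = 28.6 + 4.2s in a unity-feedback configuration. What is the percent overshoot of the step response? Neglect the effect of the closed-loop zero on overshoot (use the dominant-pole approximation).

Forward path: (28.6 + 4.2s)·3.1/(s(s+3.6)). The closed-loop characteristic equation is s² + (3.6 + 3.1·4.2)s + 3.1·28.6 = 0.
That is s² + 16.62s + 88.66 = 0, so ω_n = 9.416 rad/s and ζ = 16.62/(2·9.416) = 0.8825.
%OS = 100·exp(−πζ/√(1−ζ²)) = 0.275%.

0.275%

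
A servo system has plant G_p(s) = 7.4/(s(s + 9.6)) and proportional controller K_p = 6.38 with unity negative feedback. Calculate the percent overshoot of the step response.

Closed-loop characteristic equation: s² + 9.6s + 47.21 = 0, so ω_n = 6.871 rad/s and ζ = 9.6/(2·6.871) = 0.6986.
%OS = 100·exp(−πζ/√(1−ζ²)) = 100·exp(−π·0.6986/√0.512) = 4.66%.

4.66%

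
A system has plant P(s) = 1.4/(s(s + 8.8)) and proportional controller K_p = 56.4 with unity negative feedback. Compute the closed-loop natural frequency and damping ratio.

With unity feedback the closed-loop characteristic equation is s² + 8.8s + 56.4·1.4 = s² + 8.8s + 78.96 = 0.
Matching s² + 2ζω_n s + ω_n²: ω_n = √78.96 = 8.886 rad/s and 2ζω_n = 8.8, so ζ = 8.8/(2·8.886) = 0.495.

ω_n = 8.89 rad/s, ζ = 0.495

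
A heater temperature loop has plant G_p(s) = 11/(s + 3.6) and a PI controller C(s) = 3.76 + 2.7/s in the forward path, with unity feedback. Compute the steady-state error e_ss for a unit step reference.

The open loop C(s)G_p(s) has a pole at the origin (type 1), so the static position error constant is infinite and e_ss = 1/(1+∞) = 0.

0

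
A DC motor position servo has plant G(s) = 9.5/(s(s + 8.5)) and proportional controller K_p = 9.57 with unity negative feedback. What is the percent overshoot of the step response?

Closed-loop characteristic equation: s² + 8.5s + 90.92 = 0, so ω_n = 9.535 rad/s and ζ = 8.5/(2·9.535) = 0.4457.
%OS = 100·exp(−πζ/√(1−ζ²)) = 100·exp(−π·0.4457/√0.8013) = 20.9%.

20.9%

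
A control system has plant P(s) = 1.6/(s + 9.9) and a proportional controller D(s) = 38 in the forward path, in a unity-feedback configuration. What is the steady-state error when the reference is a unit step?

The loop is type 0. Static position error constant K_pos = D(0)·P(0) = 38·0.1616 = 6.141.
Steady-state error to a unit step: e_ss = 1/(1+K_pos) = 1/7.141 = 0.14.

0.14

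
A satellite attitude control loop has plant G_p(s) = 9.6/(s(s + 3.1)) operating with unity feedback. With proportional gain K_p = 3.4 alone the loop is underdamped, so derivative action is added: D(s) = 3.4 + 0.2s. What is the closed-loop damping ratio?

ζ = 0.439

Forward path: (3.4 + 0.2s)·9.6/(s(s+3.1)). The closed-loop characteristic equation is s² + (3.1 + 9.6·0.2)s + 9.6·3.4 = 0.
That is s² + 5.02s + 32.64 = 0, so ω_n = 5.713 rad/s and ζ = 5.02/(2·5.713) = 0.4393.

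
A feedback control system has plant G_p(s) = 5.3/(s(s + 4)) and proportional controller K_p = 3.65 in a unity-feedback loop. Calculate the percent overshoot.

Closed-loop characteristic equation: s² + 4s + 19.34 = 0, so ω_n = 4.398 rad/s and ζ = 4/(2·4.398) = 0.4547.
%OS = 100·exp(−πζ/√(1−ζ²)) = 100·exp(−π·0.4547/√0.7932) = 20.1%.

20.1%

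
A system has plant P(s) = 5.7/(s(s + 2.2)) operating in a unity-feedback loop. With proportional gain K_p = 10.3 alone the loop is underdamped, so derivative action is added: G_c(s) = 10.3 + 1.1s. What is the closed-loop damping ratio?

Forward path: (10.3 + 1.1s)·5.7/(s(s+2.2)). The closed-loop characteristic equation is s² + (2.2 + 5.7·1.1)s + 5.7·10.3 = 0.
That is s² + 8.47s + 58.71 = 0, so ω_n = 7.662 rad/s and ζ = 8.47/(2·7.662) = 0.5527.

ζ = 0.553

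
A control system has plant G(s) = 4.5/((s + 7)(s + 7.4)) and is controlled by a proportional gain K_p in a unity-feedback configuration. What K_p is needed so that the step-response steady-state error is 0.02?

K_p = 564

The loop is type 0, so e_ss(step) = 1/(1 + K_pos) with K_pos = K_p·G(0).
G(0) = 0.08687. Require 1/(1 + K_p·0.08687) = 0.02, so 1 + 0.08687·K_p = 50.
K_p = (50 − 1)/0.08687 = 564.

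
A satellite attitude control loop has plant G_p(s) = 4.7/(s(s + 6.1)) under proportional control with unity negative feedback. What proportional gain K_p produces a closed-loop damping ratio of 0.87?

Closed-loop characteristic equation: s² + 6.1s + K_p·4.7 = 0.
So ω_n = √(4.7K_p) and 2ζω_n = 6.1, giving ζ = 6.1/(2√(4.7K_p)).
Setting ζ = 0.87: √(4.7K_p) = 6.1/(2·0.87) = 3.506, so K_p = 12.29/4.7 = 2.61.

K_p = 2.61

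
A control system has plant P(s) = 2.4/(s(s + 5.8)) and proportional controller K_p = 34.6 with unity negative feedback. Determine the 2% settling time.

The closed-loop denominator s² + 5.8s + 83.04 gives ω_n = √83.04 = 9.113 and ζ = 5.8/(2ω_n) = 0.3182.
2% settling time T_s ≈ 4/(ζω_n) = 4/2.9 = 1.38 s.

T_s ≈ 1.38 s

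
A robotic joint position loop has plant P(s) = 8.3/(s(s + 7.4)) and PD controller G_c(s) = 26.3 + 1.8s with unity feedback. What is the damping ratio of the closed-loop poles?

Forward path: (26.3 + 1.8s)·8.3/(s(s+7.4)). The closed-loop characteristic equation is s² + (7.4 + 8.3·1.8)s + 8.3·26.3 = 0.
That is s² + 22.34s + 218.3 = 0, so ω_n = 14.77 rad/s and ζ = 22.34/(2·14.77) = 0.756.

ζ = 0.756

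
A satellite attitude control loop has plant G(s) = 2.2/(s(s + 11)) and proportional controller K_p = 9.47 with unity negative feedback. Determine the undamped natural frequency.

The closed-loop denominator is s(s+11) + 9.47·2.2 = s² + 11s + 20.83.
Matching s² + 2ζω_n s + ω_n²: ω_n = √20.83 = 4.564 rad/s and 2ζω_n = 11, so ζ = 11/(2·4.564) = 1.2.

ω_n = 4.56 rad/s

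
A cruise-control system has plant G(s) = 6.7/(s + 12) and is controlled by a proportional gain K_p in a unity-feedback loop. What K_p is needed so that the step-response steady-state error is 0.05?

Steady-state error for a unit step on this type-0 loop is 1/(1 + K_p·G(0)).
G(0) = 0.5583. Require 1/(1 + K_p·0.5583) = 0.05, so 1 + 0.5583·K_p = 20.
K_p = (20 − 1)/0.5583 = 34.

K_p = 34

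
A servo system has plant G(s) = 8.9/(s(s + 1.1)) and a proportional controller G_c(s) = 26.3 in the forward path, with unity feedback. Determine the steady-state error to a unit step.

0

The open loop G_c(s)G(s) has a pole at the origin (type 1), so the static position error constant is infinite and e_ss = 1/(1+∞) = 0.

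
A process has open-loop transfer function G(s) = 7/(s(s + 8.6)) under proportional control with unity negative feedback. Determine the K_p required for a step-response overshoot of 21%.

K_p = 13.3

From %OS = 100·exp(−πζ/√(1−ζ²)) = 21%, ζ = −ln(0.21)/√(π²+ln²(0.21)) = 0.4449.
Characteristic equation s² + 8.6s + 7K_p = 0 gives ζ = 8.6/(2√(7K_p)).
Setting ζ = 0.4449: √(7K_p) = 8.6/(2·0.4449) = 9.665, so K_p = 93.42/7 = 13.3.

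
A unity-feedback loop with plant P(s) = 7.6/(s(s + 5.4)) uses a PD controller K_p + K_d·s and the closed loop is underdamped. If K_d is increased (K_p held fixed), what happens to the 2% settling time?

decrease

Characteristic equation s² + (5.4 + 7.6K_d)s + 7.6K_p = 0: raising K_d increases ζω_n = (5.4+7.6K_d)/2 while the loop stays underdamped, so T_s ≈ 4/(ζω_n) decreases.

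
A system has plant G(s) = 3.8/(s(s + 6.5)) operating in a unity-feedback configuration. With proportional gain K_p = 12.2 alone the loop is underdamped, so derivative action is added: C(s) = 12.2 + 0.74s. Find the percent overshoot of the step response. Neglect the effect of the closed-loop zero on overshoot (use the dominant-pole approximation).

5.26%

Forward path: (12.2 + 0.74s)·3.8/(s(s+6.5)). The closed-loop characteristic equation is s² + (6.5 + 3.8·0.74)s + 3.8·12.2 = 0.
That is s² + 9.312s + 46.36 = 0, so ω_n = 6.809 rad/s and ζ = 9.312/(2·6.809) = 0.6838.
%OS = 100·exp(−πζ/√(1−ζ²)) = 5.26%.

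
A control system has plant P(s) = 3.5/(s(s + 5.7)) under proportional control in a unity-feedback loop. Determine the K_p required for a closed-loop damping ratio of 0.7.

Closed-loop characteristic equation: s² + 5.7s + K_p·3.5 = 0.
So ω_n = √(3.5K_p) and 2ζω_n = 5.7, giving ζ = 5.7/(2√(3.5K_p)).
Setting ζ = 0.7: √(3.5K_p) = 5.7/(2·0.7) = 4.071, so K_p = 16.58/3.5 = 4.74.

K_p = 4.74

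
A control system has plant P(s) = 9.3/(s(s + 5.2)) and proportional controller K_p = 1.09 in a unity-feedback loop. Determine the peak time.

T_p = 1.71 s

From 1 + K_pP(s) = 0: s² + 5.2s + 10.14 = 0 ⇒ ω_n = 3.184, ζ = 0.8166.
Damped frequency ω_d = ω_n√(1−ζ²) = 1.838 rad/s, so peak time T_p = π/ω_d = 1.71 s.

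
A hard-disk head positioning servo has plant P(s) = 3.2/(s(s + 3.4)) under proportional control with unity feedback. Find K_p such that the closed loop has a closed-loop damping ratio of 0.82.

Closed-loop characteristic equation: s² + 3.4s + K_p·3.2 = 0.
So ω_n = √(3.2K_p) and 2ζω_n = 3.4, giving ζ = 3.4/(2√(3.2K_p)).
Setting ζ = 0.82: √(3.2K_p) = 3.4/(2·0.82) = 2.073, so K_p = 4.298/3.2 = 1.34.

K_p = 1.34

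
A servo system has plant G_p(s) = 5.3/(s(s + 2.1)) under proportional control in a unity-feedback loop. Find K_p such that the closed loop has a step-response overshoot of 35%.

K_p = 2.07

From %OS = 100·exp(−πζ/√(1−ζ²)) = 35%, ζ = −ln(0.35)/√(π²+ln²(0.35)) = 0.3169.
Characteristic equation s² + 2.1s + 5.3K_p = 0 gives ζ = 2.1/(2√(5.3K_p)).
Setting ζ = 0.3169: √(5.3K_p) = 2.1/(2·0.3169) = 3.313, so K_p = 10.98/5.3 = 2.07.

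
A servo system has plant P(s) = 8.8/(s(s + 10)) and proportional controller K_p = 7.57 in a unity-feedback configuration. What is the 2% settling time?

T_s ≈ 0.8 s

From 1 + K_pP(s) = 0: s² + 10s + 66.62 = 0 ⇒ ω_n = 8.162, ζ = 0.6126.
2% settling time T_s ≈ 4/(ζω_n) = 4/5 = 0.8 s.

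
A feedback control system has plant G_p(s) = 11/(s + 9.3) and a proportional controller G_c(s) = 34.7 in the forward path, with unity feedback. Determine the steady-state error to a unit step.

The loop is type 0. Static position error constant K_pos = G_c(0)·G_p(0) = 34.7·1.183 = 41.04.
Steady-state error to a unit step: e_ss = 1/(1+K_pos) = 1/42.04 = 0.0238.

0.0238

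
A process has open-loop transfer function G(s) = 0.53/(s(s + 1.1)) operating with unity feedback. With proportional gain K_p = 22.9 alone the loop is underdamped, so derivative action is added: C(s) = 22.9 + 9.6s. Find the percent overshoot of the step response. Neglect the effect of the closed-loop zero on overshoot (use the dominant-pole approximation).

0.231%

Forward path: (22.9 + 9.6s)·0.53/(s(s+1.1)). The closed-loop characteristic equation is s² + (1.1 + 0.53·9.6)s + 0.53·22.9 = 0.
That is s² + 6.188s + 12.14 = 0, so ω_n = 3.484 rad/s and ζ = 6.188/(2·3.484) = 0.8881.
%OS = 100·exp(−πζ/√(1−ζ²)) = 0.231%.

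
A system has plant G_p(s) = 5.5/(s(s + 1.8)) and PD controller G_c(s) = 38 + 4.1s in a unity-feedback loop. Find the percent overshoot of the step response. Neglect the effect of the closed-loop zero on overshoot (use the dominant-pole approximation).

Forward path: (38 + 4.1s)·5.5/(s(s+1.8)). The closed-loop characteristic equation is s² + (1.8 + 5.5·4.1)s + 5.5·38 = 0.
That is s² + 24.35s + 209 = 0, so ω_n = 14.46 rad/s and ζ = 24.35/(2·14.46) = 0.8422.
%OS = 100·exp(−πζ/√(1−ζ²)) = 0.74%.

0.74%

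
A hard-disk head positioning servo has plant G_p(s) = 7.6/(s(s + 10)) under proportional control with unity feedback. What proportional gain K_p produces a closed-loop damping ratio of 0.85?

Closed-loop characteristic equation: s² + 10s + K_p·7.6 = 0.
So ω_n = √(7.6K_p) and 2ζω_n = 10, giving ζ = 10/(2√(7.6K_p)).
Setting ζ = 0.85: √(7.6K_p) = 10/(2·0.85) = 5.882, so K_p = 34.6/7.6 = 4.55.

K_p = 4.55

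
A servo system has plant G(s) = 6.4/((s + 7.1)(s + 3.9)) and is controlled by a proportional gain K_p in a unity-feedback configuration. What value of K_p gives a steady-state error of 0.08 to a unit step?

K_p = 49.8

For a type-0 loop with proportional control, e_ss = 1/(1 + K_p·G(0)).
G(0) = 0.2311. Require 1/(1 + K_p·0.2311) = 0.08, so 1 + 0.2311·K_p = 12.5.
K_p = (12.5 − 1)/0.2311 = 49.8.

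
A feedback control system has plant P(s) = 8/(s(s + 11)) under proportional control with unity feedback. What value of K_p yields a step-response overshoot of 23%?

From %OS = 100·exp(−πζ/√(1−ζ²)) = 23%, ζ = −ln(0.23)/√(π²+ln²(0.23)) = 0.4237.
Characteristic equation s² + 11s + 8K_p = 0 gives ζ = 11/(2√(8K_p)).
Setting ζ = 0.4237: √(8K_p) = 11/(2·0.4237) = 12.98, so K_p = 168.5/8 = 21.1.

K_p = 21.1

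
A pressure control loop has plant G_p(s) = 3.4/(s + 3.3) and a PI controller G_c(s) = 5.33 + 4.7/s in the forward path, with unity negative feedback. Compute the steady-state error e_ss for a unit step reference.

0

The open loop G_c(s)G_p(s) has a pole at the origin (type 1), so the static position error constant is infinite and e_ss = 1/(1+∞) = 0.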